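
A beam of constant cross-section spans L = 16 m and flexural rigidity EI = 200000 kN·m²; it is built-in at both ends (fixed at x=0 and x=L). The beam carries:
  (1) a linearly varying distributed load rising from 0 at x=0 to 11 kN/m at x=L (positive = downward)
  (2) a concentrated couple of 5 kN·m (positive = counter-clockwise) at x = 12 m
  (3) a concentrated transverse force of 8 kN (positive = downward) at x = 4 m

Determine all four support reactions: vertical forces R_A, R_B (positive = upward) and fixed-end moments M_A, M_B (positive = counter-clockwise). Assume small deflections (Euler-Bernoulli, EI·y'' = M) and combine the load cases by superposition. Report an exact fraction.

Load 1 — triangular load w₀=11 kN/m (0→w₀ over full span):
  R_A = 3w₀L/20 = 3·11·16/20 = 132/5 kN
  M_A = w₀L²/30 = 11·16²/30 = 1408/15 kN·m
  R_B = 7w₀L/20 = 7·11·16/20 = 308/5 kN
  M_B = -w₀L²/20 = -11·16²/20 = -704/5 kN·m
Load 2 — applied couple M₀=5 kN·m at a=12 m (b=L-a=4):
  R_A = 6M₀ab/L³ = 6·5·12·4/16³ = 45/128 kN
  M_A = M₀b(2a-b)/L² = 5·4·(2·12-4)/16² = 25/16 kN·m
  R_B = -6M₀ab/L³ = -6·5·12·4/16³ = -45/128 kN
  M_B = M₀a(2b-a)/L² = 5·12·(2·4-12)/16² = -15/16 kN·m
Load 3 — point force P=8 kN at a=4 m (b=L-a=12):
  R_A = Pb²(3a+b)/L³ = 8·12²·(3·4+12)/16³ = 27/4 kN
  M_A = Pab²/L² = 8·4·12²/16² = 18 kN·m
  R_B = Pa²(a+3b)/L³ = 8·4²·(4+3·12)/16³ = 5/4 kN
  M_B = -Pa²b/L² = -8·4²·12/16² = -6 kN·m
Superposition: R_A = 21441/640 kN, M_A = 27223/240 kN·m, R_B = 39999/640 kN, M_B = -11819/80 kN·m

R_A = 21441/640 kN, M_A = 27223/240 kN·m, R_B = 39999/640 kN, M_B = -11819/80 kN·m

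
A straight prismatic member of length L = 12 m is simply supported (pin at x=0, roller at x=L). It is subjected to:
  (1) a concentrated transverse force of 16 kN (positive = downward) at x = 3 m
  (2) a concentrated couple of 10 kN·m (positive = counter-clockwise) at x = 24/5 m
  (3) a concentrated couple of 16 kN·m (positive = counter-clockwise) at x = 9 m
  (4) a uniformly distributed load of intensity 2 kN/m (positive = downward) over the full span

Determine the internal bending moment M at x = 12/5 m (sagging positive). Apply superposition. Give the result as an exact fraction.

M(12/5) = 1426/25 kN·m

Load 1 — point force P=16 kN at a=3 m (b=L-a=9):
  M_1 = Pbx/L  [x≤a] = 16·9·(12/5)/12 = 144/5 kN·m
Load 2 — applied couple M₀=10 kN·m at a=24/5 m (b=L-a=36/5):
  M_2 = M₀x/L  [x≤a] = 10·(12/5)/12 = 2 kN·m
Load 3 — applied couple M₀=16 kN·m at a=9 m (b=L-a=3):
  M_3 = M₀x/L  [x≤a] = 16·(12/5)/12 = 16/5 kN·m
Load 4 — uniform load w=2 kN/m over full span:
  M_4 = wx(L-x)/2 = 2·(12/5)·(12-(12/5))/2 = 576/25 kN·m
Superposition: M = Σ M_i = 1426/25 kN·m ≈ 57.040000 kN·m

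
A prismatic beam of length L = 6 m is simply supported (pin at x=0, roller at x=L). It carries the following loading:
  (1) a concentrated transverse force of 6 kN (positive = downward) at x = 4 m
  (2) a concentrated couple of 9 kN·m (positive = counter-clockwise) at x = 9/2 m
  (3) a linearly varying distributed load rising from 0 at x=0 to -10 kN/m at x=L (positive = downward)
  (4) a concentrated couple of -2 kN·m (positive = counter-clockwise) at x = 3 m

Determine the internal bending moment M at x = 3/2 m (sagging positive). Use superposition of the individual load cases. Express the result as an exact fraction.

Load 1 — point force P=6 kN at a=4 m (b=L-a=2):
  M_1 = Pbx/L  [x≤a] = 6·2·(3/2)/6 = 3 kN·m
Load 2 — applied couple M₀=9 kN·m at a=9/2 m (b=L-a=3/2):
  M_2 = M₀x/L  [x≤a] = 9·(3/2)/6 = 9/4 kN·m
Load 3 — triangular load w₀=-10 kN/m (0→w₀ over full span):
  M_3 = w₀Lx/6 - w₀x³/(6L) = (-10)·6·(3/2)/6 - (-10)·(3/2)³/(6·6) = -225/16 kN·m
Load 4 — applied couple M₀=-2 kN·m at a=3 m (b=L-a=3):
  M_4 = M₀x/L  [x≤a] = (-2)·(3/2)/6 = -1/2 kN·m
Superposition: M = Σ M_i = -149/16 kN·m ≈ -9.312500 kN·m

M(3/2) = -149/16 kN·m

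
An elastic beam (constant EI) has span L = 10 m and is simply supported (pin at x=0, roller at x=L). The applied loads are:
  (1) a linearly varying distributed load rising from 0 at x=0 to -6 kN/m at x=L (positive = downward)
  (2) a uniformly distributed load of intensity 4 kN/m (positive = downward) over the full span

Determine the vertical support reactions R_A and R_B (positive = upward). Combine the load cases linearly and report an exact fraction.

Load 1 — triangular load w₀=-6 kN/m (0→w₀ over full span):
  R_A = w₀L/6 = (-6)·10/6 = -10 kN
  R_B = w₀L/3 = (-6)·10/3 = -20 kN
Load 2 — uniform load w=4 kN/m over full span:
  R_A = wL/2 = 4·10/2 = 20 kN
  R_B = wL/2 = 4·10/2 = 20 kN
Superposition: R_A = 10 kN, R_B = 0 kN

R_A = 10 kN, R_B = 0 kN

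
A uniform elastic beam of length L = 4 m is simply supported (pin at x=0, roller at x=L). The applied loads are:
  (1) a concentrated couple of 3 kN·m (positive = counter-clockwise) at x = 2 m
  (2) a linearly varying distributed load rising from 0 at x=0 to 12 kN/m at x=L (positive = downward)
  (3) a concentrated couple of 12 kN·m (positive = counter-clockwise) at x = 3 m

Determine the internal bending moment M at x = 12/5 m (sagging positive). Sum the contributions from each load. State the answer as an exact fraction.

Load 1 — applied couple M₀=3 kN·m at a=2 m (b=L-a=2):
  M_1 = M₀x/L - M₀  [x>a] = 3·(12/5)/4 - 3 = -6/5 kN·m
Load 2 — triangular load w₀=12 kN/m (0→w₀ over full span):
  M_2 = w₀Lx/6 - w₀x³/(6L) = 12·4·(12/5)/6 - 12·(12/5)³/(6·4) = 1536/125 kN·m
Load 3 — applied couple M₀=12 kN·m at a=3 m (b=L-a=1):
  M_3 = M₀x/L  [x≤a] = 12·(12/5)/4 = 36/5 kN·m
Superposition: M = Σ M_i = 2286/125 kN·m ≈ 18.288000 kN·m

M(12/5) = 2286/125 kN·m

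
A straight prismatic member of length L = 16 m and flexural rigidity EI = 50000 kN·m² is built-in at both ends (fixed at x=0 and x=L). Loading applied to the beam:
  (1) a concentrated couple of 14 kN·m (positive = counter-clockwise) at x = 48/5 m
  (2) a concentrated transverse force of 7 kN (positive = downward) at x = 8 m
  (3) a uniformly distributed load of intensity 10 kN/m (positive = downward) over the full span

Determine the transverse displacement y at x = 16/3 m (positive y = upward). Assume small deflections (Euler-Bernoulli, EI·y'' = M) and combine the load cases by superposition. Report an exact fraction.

Load 1 — applied couple M₀=14 kN·m at a=48/5 m (b=L-a=32/5):
  y_1 = (R_Ax³/6 - M_Ax²/2)/EI  [x≤a] with R_A=63/50, M_A=112/25 = ((63/50)·(16/3)³/6 - (112/25)·(16/3)²/2)/50000 = -448/703125 m
Load 2 — point force P=7 kN at a=8 m (b=L-a=8):
  y_2 = -Pb²x²(3aL-(3a+b)x)/(6L³EI)  [x≤a] = -7·8²·(16/3)²·(3·8·16-(3·8+8)·(16/3))/(6·16³·50000) = -112/50625 m
Load 3 — uniform load w=10 kN/m over full span:
  y_3 = -wx²(L-x)²/(24EI) = -10·(16/3)²·(16-(16/3))²/(24·50000) = -4096/151875 m
Superposition: y = Σ y_i = -566096/18984375 m ≈ -0.029819 m

y(16/3) = -566096/18984375 m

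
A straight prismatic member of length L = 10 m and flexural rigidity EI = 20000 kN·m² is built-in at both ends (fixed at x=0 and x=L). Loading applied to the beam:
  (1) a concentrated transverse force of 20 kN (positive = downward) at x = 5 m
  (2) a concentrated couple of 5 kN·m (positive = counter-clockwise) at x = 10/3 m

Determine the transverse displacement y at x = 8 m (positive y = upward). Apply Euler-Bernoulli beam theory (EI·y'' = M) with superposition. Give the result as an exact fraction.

Load 1 — point force P=20 kN at a=5 m (b=L-a=5):
  y_1 = -Pa²(L-x)²(3bL-(3b+a)(L-x))/(6L³EI)  [x>a] = -20·5²·(10-8)²·(3·5·10-(3·5+5)·(10-8))/(6·10³·20000) = -11/6000 m
Load 2 — applied couple M₀=5 kN·m at a=10/3 m (b=L-a=20/3):
  y_2 = (R_Ax³/6 - M_Ax²/2 - M₀(x-a)²/2)/EI  [x>a] with R_A=2/3, M_A=0 = ((2/3)·8³/6 - 0·8²/2 - 5·(8-(10/3))²/2)/20000 = 11/90000 m
Superposition: y = Σ y_i = -77/45000 m ≈ -0.001711 m

y(8) = -77/45000 m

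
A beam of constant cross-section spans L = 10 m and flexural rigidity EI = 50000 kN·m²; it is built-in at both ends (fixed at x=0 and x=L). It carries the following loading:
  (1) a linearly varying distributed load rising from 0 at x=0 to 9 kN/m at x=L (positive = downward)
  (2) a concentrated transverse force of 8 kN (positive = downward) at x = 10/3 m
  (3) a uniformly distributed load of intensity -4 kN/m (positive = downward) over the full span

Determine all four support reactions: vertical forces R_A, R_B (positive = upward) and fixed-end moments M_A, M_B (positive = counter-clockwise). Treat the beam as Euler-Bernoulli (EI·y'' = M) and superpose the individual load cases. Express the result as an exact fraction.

R_A = -31/54 kN, M_A = 230/27 kN·m, R_B = 733/54 kN, M_B = -475/27 kN·m

Load 1 — triangular load w₀=9 kN/m (0→w₀ over full span):
  R_A = 3w₀L/20 = 3·9·10/20 = 27/2 kN
  M_A = w₀L²/30 = 9·10²/30 = 30 kN·m
  R_B = 7w₀L/20 = 7·9·10/20 = 63/2 kN
  M_B = -w₀L²/20 = -9·10²/20 = -45 kN·m
Load 2 — point force P=8 kN at a=10/3 m (b=L-a=20/3):
  R_A = Pb²(3a+b)/L³ = 8·(20/3)²·(3·(10/3)+(20/3))/10³ = 160/27 kN
  M_A = Pab²/L² = 8·(10/3)·(20/3)²/10² = 320/27 kN·m
  R_B = Pa²(a+3b)/L³ = 8·(10/3)²·((10/3)+3·(20/3))/10³ = 56/27 kN
  M_B = -Pa²b/L² = -8·(10/3)²·(20/3)/10² = -160/27 kN·m
Load 3 — uniform load w=-4 kN/m over full span:
  R_A = wL/2 = (-4)·10/2 = -20 kN
  M_A = wL²/12 = (-4)·10²/12 = -100/3 kN·m
  R_B = wL/2 = (-4)·10/2 = -20 kN
  M_B = -wL²/12 = -(-4)·10²/12 = 100/3 kN·m
Superposition: R_A = -31/54 kN, M_A = 230/27 kN·m, R_B = 733/54 kN, M_B = -475/27 kN·m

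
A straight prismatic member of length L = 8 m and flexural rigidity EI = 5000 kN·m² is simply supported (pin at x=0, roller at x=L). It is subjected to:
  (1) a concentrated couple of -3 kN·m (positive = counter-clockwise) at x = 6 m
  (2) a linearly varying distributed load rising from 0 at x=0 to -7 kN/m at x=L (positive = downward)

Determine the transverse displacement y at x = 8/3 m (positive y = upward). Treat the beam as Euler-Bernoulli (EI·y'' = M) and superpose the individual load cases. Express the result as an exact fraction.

Load 1 — applied couple M₀=-3 kN·m at a=6 m (b=L-a=2):
  y_1 = (M₀x³/(6L)+C₁x)/EI  [x≤a] with C₁=M₀(3b²-L²)/(6L)=13/4 = ((-3)·(8/3)³/(6·8)+(13/4)·(8/3))/5000 = 101/67500 m
Load 2 — triangular load w₀=-7 kN/m (0→w₀ over full span):
  y_2 = -w₀x(7L⁴-10L²x²+3x⁴)/(360LEI) = -(-7)·(8/3)·(7·8⁴-10·8²·(8/3)²+3·(8/3)⁴)/(360·8·5000) = 14336/455625 m
Superposition: y = Σ y_i = 60071/1822500 m ≈ 0.032961 m

y(8/3) = 60071/1822500 m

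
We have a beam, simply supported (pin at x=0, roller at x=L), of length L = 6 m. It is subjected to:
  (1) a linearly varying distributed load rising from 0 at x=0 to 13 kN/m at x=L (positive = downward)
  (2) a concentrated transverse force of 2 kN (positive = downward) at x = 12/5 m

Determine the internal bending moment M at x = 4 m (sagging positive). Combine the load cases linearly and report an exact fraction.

Load 1 — triangular load w₀=13 kN/m (0→w₀ over full span):
  M_1 = w₀Lx/6 - w₀x³/(6L) = 13·6·4/6 - 13·4³/(6·6) = 260/9 kN·m
Load 2 — point force P=2 kN at a=12/5 m (b=L-a=18/5):
  M_2 = Pa(L-x)/L  [x>a] = 2·(12/5)·(6-4)/6 = 8/5 kN·m
Superposition: M = Σ M_i = 1372/45 kN·m ≈ 30.488889 kN·m

M(4) = 1372/45 kN·m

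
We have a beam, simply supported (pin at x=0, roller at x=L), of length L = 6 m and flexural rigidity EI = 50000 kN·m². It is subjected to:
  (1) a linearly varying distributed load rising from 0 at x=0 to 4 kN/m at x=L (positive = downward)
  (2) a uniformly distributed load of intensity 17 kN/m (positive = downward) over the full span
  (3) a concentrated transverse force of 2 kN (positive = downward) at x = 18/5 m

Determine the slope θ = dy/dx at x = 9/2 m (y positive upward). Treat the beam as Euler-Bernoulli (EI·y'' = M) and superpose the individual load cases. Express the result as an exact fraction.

Load 1 — triangular load w₀=4 kN/m (0→w₀ over full span):
  θ_1 = -w₀(7L⁴-30L²x²+15x⁴)/(360LEI) = -4·(7·6⁴-30·6²·(9/2)²+15·(9/2)⁴)/(360·6·50000) = 3939/16000000 rad
Load 2 — uniform load w=17 kN/m over full span:
  θ_2 = -w(L³-6Lx²+4x³)/(24EI) = -17·(6³-6·6·(9/2)²+4·(9/2)³)/(24·50000) = 1683/800000 rad
Load 3 — point force P=2 kN at a=18/5 m (b=L-a=12/5):
  θ_3 = -Pa(2L²-6Lx+3x²+a²)/(6LEI)  [x>a] = -2·(18/5)·(2·6²-6·6·(9/2)+3·(9/2)²+(18/5)²)/(6·6·50000) = 1629/25000000 rad
Superposition: θ = Σ θ_i = 966039/400000000 rad ≈ 0.002415 rad

θ(9/2) = 966039/400000000 rad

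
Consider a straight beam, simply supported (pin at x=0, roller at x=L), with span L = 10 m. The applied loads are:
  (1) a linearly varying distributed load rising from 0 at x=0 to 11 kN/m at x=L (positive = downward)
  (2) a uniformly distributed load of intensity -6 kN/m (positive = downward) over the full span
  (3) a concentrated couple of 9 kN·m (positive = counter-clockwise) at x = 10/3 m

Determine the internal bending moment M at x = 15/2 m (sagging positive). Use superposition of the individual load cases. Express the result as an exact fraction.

Load 1 — triangular load w₀=11 kN/m (0→w₀ over full span):
  M_1 = w₀Lx/6 - w₀x³/(6L) = 11·10·(15/2)/6 - 11·(15/2)³/(6·10) = 1925/32 kN·m
Load 2 — uniform load w=-6 kN/m over full span:
  M_2 = wx(L-x)/2 = (-6)·(15/2)·(10-(15/2))/2 = -225/4 kN·m
Load 3 — applied couple M₀=9 kN·m at a=10/3 m (b=L-a=20/3):
  M_3 = M₀x/L - M₀  [x>a] = 9·(15/2)/10 - 9 = -9/4 kN·m
Superposition: M = Σ M_i = 53/32 kN·m ≈ 1.656250 kN·m

M(15/2) = 53/32 kN·m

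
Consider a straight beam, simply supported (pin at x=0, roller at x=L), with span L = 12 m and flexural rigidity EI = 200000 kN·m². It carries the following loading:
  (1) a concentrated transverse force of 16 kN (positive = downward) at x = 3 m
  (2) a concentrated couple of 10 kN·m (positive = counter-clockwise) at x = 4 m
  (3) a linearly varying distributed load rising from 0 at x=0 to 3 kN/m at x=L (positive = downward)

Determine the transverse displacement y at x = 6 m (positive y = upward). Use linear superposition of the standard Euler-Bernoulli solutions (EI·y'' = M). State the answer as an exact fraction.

Load 1 — point force P=16 kN at a=3 m (b=L-a=9):
  y_1 = -Pa(L-x)(2Lx-a²-x²)/(6LEI)  [x>a] = -16·3·(12-6)·(2·12·6-3²-6²)/(6·12·200000) = -99/50000 m
Load 2 — applied couple M₀=10 kN·m at a=4 m (b=L-a=8):
  y_2 = (M₀x³/(6L)-M₀(x-a)²/2+C₁x)/EI  [x>a] with C₁=M₀(3b²-L²)/(6L)=20/3 = (10·6³/(6·12)-10·(6-4)²/2+(20/3)·6)/200000 = 1/4000 m
Load 3 — triangular load w₀=3 kN/m (0→w₀ over full span):
  y_3 = -w₀x(7L⁴-10L²x²+3x⁴)/(360LEI) = -3·6·(7·12⁴-10·12²·6²+3·6⁴)/(360·12·200000) = -81/40000 m
Superposition: y = Σ y_i = -751/200000 m ≈ -0.003755 m

y(6) = -751/200000 m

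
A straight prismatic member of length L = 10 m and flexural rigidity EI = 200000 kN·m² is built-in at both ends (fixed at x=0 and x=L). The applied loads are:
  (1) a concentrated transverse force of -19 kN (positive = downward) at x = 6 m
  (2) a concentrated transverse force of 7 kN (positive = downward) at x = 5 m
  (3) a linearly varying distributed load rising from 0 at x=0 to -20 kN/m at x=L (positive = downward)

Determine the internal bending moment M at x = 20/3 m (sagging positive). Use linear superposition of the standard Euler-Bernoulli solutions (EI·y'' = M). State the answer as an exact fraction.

Load 1 — point force P=-19 kN at a=6 m (b=L-a=4):
  M_1 = Pa²(a+3b)(L-x)/L³ - Pa²b/L²  [x>a] = (-19)·6²·(6+3·4)·(10-(20/3))/10³ - (-19)·6²·4/10² = -342/25 kN·m
Load 2 — point force P=7 kN at a=5 m (b=L-a=5):
  M_2 = Pa²(a+3b)(L-x)/L³ - Pa²b/L²  [x>a] = 7·5²·(5+3·5)·(10-(20/3))/10³ - 7·5²·5/10² = 35/12 kN·m
Load 3 — triangular load w₀=-20 kN/m (0→w₀ over full span):
  M_3 = 3w₀Lx/20 - w₀L²/30 - w₀x³/(6L) = 3·(-20)·10·(20/3)/20 - (-20)·10²/30 - (-20)·(20/3)³/(6·10) = -2800/81 kN·m
Superposition: M = Σ M_i = -367183/8100 kN·m ≈ -45.331235 kN·m

M(20/3) = -367183/8100 kN·m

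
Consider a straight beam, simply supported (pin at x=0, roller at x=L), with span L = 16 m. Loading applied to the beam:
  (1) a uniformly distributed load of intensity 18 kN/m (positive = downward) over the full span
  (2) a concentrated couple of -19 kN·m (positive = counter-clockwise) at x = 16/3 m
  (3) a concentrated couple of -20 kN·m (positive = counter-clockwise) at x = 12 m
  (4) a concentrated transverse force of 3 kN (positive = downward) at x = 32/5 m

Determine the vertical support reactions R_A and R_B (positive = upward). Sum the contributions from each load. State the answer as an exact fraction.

Load 1 — uniform load w=18 kN/m over full span:
  R_A = wL/2 = 18·16/2 = 144 kN
  R_B = wL/2 = 18·16/2 = 144 kN
Load 2 — applied couple M₀=-19 kN·m at a=16/3 m (b=L-a=32/3):
  R_A = M₀/L = (-19)/16 = -19/16 kN
  R_B = -M₀/L = -(-19)/16 = 19/16 kN
Load 3 — applied couple M₀=-20 kN·m at a=12 m (b=L-a=4):
  R_A = M₀/L = (-20)/16 = -5/4 kN
  R_B = -M₀/L = -(-20)/16 = 5/4 kN
Load 4 — point force P=3 kN at a=32/5 m (b=L-a=48/5):
  R_A = Pb/L = 3·(48/5)/16 = 9/5 kN
  R_B = Pa/L = 3·(32/5)/16 = 6/5 kN
Superposition: R_A = 11469/80 kN, R_B = 11811/80 kN

R_A = 11469/80 kN, R_B = 11811/80 kN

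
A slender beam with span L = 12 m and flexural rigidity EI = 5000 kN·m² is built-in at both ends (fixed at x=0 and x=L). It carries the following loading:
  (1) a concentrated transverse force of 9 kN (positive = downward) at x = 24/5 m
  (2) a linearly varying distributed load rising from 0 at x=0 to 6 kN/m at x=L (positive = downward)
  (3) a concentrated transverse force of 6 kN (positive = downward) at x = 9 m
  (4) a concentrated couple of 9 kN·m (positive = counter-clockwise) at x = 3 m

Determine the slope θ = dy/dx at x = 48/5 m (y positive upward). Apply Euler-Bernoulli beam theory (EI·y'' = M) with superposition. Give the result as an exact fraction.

θ(48/5) = 204363/15625000 rad

Load 1 — point force P=9 kN at a=24/5 m (b=L-a=36/5):
  θ_1 = Pa²(L-x)(2bL-(3b+a)(L-x))/(2L³EI)  [x>a] = 9·(24/5)²·(12-(48/5))·(2·(36/5)·12-(3·(36/5)+(24/5))·(12-(48/5)))/(2·12³·5000) = 6156/1953125 rad
Load 2 — triangular load w₀=6 kN/m (0→w₀ over full span):
  θ_2 = -w₀(2x(L-x)(L-2x)(x+2L)+x²(L-x)²)/(120LEI) = -6·(2·(48/5)·(12-(48/5))·(12-2·(48/5))·((48/5)+2·12)+(48/5)²·(12-(48/5))²)/(120·12·5000) = 3456/390625 rad
Load 3 — point force P=6 kN at a=9 m (b=L-a=3):
  θ_3 = Pa²(L-x)(2bL-(3b+a)(L-x))/(2L³EI)  [x>a] = 6·9²·(12-(48/5))·(2·3·12-(3·3+9)·(12-(48/5)))/(2·12³·5000) = 243/125000 rad
Load 4 — applied couple M₀=9 kN·m at a=3 m (b=L-a=9):
  θ_4 = (R_Ax²/2 - M_Ax - M₀(x-a))/EI  [x>a] with R_A=27/32, M_A=-27/16 = ((27/32)·(48/5)²/2 - (-27/16)·(48/5) - 9·((48/5)-3))/5000 = -27/31250 rad
Superposition: θ = Σ θ_i = 204363/15625000 rad ≈ 0.013079 rad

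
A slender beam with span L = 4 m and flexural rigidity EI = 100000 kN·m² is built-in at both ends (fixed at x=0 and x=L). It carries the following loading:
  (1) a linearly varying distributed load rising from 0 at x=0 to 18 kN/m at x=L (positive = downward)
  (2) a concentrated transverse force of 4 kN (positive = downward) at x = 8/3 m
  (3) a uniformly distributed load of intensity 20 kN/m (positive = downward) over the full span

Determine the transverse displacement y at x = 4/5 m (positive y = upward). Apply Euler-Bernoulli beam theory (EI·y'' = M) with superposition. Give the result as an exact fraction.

y(4/5) = -313036/3955078125 m

Load 1 — triangular load w₀=18 kN/m (0→w₀ over full span):
  y_1 = -w₀x²(L-x)²(x+2L)/(120LEI) = -18·(4/5)²·(4-(4/5))²·((4/5)+2·4)/(120·4·100000) = -1056/48828125 m
Load 2 — point force P=4 kN at a=8/3 m (b=L-a=4/3):
  y_2 = -Pb²x²(3aL-(3a+b)x)/(6L³EI)  [x≤a] = -4·(4/3)²·(4/5)²·(3·(8/3)·4-(3·(8/3)+(4/3))·(4/5))/(6·4³·100000) = -92/31640625 m
Load 3 — uniform load w=20 kN/m over full span:
  y_3 = -wx²(L-x)²/(24EI) = -20·(4/5)²·(4-(4/5))²/(24·100000) = -64/1171875 m
Superposition: y = Σ y_i = -313036/3955078125 m ≈ -0.000079 m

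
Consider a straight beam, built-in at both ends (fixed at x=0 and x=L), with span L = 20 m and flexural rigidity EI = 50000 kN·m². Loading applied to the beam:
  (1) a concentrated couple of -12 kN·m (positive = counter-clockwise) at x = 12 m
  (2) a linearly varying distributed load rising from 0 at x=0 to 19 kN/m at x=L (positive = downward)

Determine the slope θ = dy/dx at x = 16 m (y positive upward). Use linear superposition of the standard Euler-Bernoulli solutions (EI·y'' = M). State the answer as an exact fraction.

θ(16) = 15173/1171875 rad

Load 1 — applied couple M₀=-12 kN·m at a=12 m (b=L-a=8):
  θ_1 = (R_Ax²/2 - M_Ax - M₀(x-a))/EI  [x>a] with R_A=-108/125, M_A=-96/25 = ((-108/125)·16²/2 - (-96/25)·16 - (-12)·(16-12))/50000 = -9/390625 rad
Load 2 — triangular load w₀=19 kN/m (0→w₀ over full span):
  θ_2 = -w₀(2x(L-x)(L-2x)(x+2L)+x²(L-x)²)/(120LEI) = -19·(2·16·(20-16)·(20-2·16)·(16+2·20)+16²·(20-16)²)/(120·20·50000) = 608/46875 rad
Superposition: θ = Σ θ_i = 15173/1171875 rad ≈ 0.012948 rad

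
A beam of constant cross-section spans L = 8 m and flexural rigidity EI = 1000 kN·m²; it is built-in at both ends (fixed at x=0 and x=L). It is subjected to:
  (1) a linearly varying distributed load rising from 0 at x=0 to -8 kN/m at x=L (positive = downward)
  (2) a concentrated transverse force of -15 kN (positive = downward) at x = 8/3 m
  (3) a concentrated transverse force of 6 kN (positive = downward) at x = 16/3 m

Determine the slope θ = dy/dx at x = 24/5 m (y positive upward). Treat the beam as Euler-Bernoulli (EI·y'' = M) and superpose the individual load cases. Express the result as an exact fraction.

θ(24/5) = -1112/78125 rad

Load 1 — triangular load w₀=-8 kN/m (0→w₀ over full span):
  θ_1 = -w₀(2x(L-x)(L-2x)(x+2L)+x²(L-x)²)/(120LEI) = -(-8)·(2·(24/5)·(8-(24/5))·(8-2·(24/5))·((24/5)+2·8)+(24/5)²·(8-(24/5))²)/(120·8·1000) = -512/78125 rad
Load 2 — point force P=-15 kN at a=8/3 m (b=L-a=16/3):
  θ_2 = Pa²(L-x)(2bL-(3b+a)(L-x))/(2L³EI)  [x>a] = (-15)·(8/3)²·(8-(24/5))·(2·(16/3)·8-(3·(16/3)+(8/3))·(8-(24/5)))/(2·8³·1000) = -16/1875 rad
Load 3 — point force P=6 kN at a=16/3 m (b=L-a=8/3):
  θ_3 = -Pb²x(2aL-(3a+b)x)/(2L³EI)  [x≤a] = -6·(8/3)²·(24/5)·(2·(16/3)·8-(3·(16/3)+(8/3))·(24/5))/(2·8³·1000) = 8/9375 rad
Superposition: θ = Σ θ_i = -1112/78125 rad ≈ -0.014234 rad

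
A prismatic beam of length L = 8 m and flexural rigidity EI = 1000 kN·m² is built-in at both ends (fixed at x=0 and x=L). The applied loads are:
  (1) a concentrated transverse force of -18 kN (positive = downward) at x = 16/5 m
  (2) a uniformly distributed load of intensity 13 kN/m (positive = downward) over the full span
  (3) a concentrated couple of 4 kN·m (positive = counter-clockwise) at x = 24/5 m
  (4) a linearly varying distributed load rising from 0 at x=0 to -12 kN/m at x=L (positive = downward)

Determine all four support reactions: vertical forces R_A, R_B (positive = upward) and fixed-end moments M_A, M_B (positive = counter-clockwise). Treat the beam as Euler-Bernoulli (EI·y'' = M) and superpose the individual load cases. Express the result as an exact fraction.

R_A = 3332/125 kN, M_A = 9104/375 kN·m, R_B = 1418/125 kN, M_B = -6236/375 kN·m

Load 1 — point force P=-18 kN at a=16/5 m (b=L-a=24/5):
  R_A = Pb²(3a+b)/L³ = (-18)·(24/5)²·(3·(16/5)+(24/5))/8³ = -1458/125 kN
  M_A = Pab²/L² = (-18)·(16/5)·(24/5)²/8² = -2592/125 kN·m
  R_B = Pa²(a+3b)/L³ = (-18)·(16/5)²·((16/5)+3·(24/5))/8³ = -792/125 kN
  M_B = -Pa²b/L² = -(-18)·(16/5)²·(24/5)/8² = 1728/125 kN·m
Load 2 — uniform load w=13 kN/m over full span:
  R_A = wL/2 = 13·8/2 = 52 kN
  M_A = wL²/12 = 13·8²/12 = 208/3 kN·m
  R_B = wL/2 = 13·8/2 = 52 kN
  M_B = -wL²/12 = -13·8²/12 = -208/3 kN·m
Load 3 — applied couple M₀=4 kN·m at a=24/5 m (b=L-a=16/5):
  R_A = 6M₀ab/L³ = 6·4·(24/5)·(16/5)/8³ = 18/25 kN
  M_A = M₀b(2a-b)/L² = 4·(16/5)·(2·(24/5)-(16/5))/8² = 32/25 kN·m
  R_B = -6M₀ab/L³ = -6·4·(24/5)·(16/5)/8³ = -18/25 kN
  M_B = M₀a(2b-a)/L² = 4·(24/5)·(2·(16/5)-(24/5))/8² = 12/25 kN·m
Load 4 — triangular load w₀=-12 kN/m (0→w₀ over full span):
  R_A = 3w₀L/20 = 3·(-12)·8/20 = -72/5 kN
  M_A = w₀L²/30 = (-12)·8²/30 = -128/5 kN·m
  R_B = 7w₀L/20 = 7·(-12)·8/20 = -168/5 kN
  M_B = -w₀L²/20 = -(-12)·8²/20 = 192/5 kN·m
Superposition: R_A = 3332/125 kN, M_A = 9104/375 kN·m, R_B = 1418/125 kN, M_B = -6236/375 kN·m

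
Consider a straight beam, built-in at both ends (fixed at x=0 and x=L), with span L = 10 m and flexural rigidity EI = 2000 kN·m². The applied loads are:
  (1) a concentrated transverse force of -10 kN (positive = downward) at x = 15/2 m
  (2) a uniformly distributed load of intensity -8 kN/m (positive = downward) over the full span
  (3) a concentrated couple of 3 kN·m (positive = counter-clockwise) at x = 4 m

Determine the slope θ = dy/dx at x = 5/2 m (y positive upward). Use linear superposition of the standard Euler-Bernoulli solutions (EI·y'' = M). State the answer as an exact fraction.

θ(5/2) = 44663/1280000 rad

Load 1 — point force P=-10 kN at a=15/2 m (b=L-a=5/2):
  θ_1 = -Pb²x(2aL-(3a+b)x)/(2L³EI)  [x≤a] = -(-10)·(5/2)²·(5/2)·(2·(15/2)·10-(3·(15/2)+(5/2))·(5/2))/(2·10³·2000) = 7/2048 rad
Load 2 — uniform load w=-8 kN/m over full span:
  θ_2 = -wx(L-x)(L-2x)/(12EI) = -(-8)·(5/2)·(10-(5/2))·(10-2·(5/2))/(12·2000) = 1/32 rad
Load 3 — applied couple M₀=3 kN·m at a=4 m (b=L-a=6):
  θ_3 = (R_Ax²/2 - M_Ax)/EI  [x≤a] with R_A=54/125, M_A=9/25 = ((54/125)·(5/2)²/2 - (9/25)·(5/2))/2000 = 9/40000 rad
Superposition: θ = Σ θ_i = 44663/1280000 rad ≈ 0.034893 rad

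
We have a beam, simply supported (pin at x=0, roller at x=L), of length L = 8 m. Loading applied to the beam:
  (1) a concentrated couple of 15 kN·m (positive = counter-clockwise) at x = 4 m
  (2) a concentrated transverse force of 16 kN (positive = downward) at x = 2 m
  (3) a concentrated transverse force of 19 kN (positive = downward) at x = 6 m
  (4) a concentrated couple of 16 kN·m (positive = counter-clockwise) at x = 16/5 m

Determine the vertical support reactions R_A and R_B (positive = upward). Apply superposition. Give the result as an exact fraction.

R_A = 165/8 kN, R_B = 115/8 kN

Load 1 — applied couple M₀=15 kN·m at a=4 m (b=L-a=4):
  R_A = M₀/L = 15/8 kN
  R_B = -M₀/L = -15/8 kN
Load 2 — point force P=16 kN at a=2 m (b=L-a=6):
  R_A = Pb/L = 16·6/8 = 12 kN
  R_B = Pa/L = 16·2/8 = 4 kN
Load 3 — point force P=19 kN at a=6 m (b=L-a=2):
  R_A = Pb/L = 19·2/8 = 19/4 kN
  R_B = Pa/L = 19·6/8 = 57/4 kN
Load 4 — applied couple M₀=16 kN·m at a=16/5 m (b=L-a=24/5):
  R_A = M₀/L = 16/8 = 2 kN
  R_B = -M₀/L = -16/8 = -2 kN
Superposition: R_A = 165/8 kN, R_B = 115/8 kN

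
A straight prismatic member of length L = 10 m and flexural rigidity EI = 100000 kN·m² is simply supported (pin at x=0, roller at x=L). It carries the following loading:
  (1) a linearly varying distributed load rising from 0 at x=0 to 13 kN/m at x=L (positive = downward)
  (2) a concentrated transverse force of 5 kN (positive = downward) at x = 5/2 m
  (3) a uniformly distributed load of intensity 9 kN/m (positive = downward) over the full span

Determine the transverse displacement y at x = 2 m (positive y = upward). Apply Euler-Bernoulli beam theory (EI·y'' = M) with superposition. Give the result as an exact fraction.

y(2) = -1467241/120000000 m

Load 1 — triangular load w₀=13 kN/m (0→w₀ over full span):
  y_1 = -w₀x(7L⁴-10L²x²+3x⁴)/(360LEI) = -13·2·(7·10⁴-10·10²·2²+3·2⁴)/(360·10·100000) = -1118/234375 m
Load 2 — point force P=5 kN at a=5/2 m (b=L-a=15/2):
  y_2 = -Pbx(L²-b²-x²)/(6LEI)  [x≤a] = -5·(15/2)·2·(10²-(15/2)²-2²)/(6·10·100000) = -159/320000 m
Load 3 — uniform load w=9 kN/m over full span:
  y_3 = -wx(L³-2Lx²+x³)/(24EI) = -9·2·(10³-2·10·2²+2³)/(24·100000) = -87/12500 m
Superposition: y = Σ y_i = -1467241/120000000 m ≈ -0.012227 m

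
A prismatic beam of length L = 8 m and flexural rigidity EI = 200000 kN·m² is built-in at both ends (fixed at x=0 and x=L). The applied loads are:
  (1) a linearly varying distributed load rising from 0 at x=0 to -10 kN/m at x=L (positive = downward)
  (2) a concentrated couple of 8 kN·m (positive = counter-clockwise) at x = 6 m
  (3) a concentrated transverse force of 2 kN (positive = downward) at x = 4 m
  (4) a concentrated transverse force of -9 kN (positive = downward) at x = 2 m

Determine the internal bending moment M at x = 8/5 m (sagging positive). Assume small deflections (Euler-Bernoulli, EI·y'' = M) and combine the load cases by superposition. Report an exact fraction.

M(8/5) = -83/600 kN·m

Load 1 — triangular load w₀=-10 kN/m (0→w₀ over full span):
  M_1 = 3w₀Lx/20 - w₀L²/30 - w₀x³/(6L) = 3·(-10)·8·(8/5)/20 - (-10)·8²/30 - (-10)·(8/5)³/(6·8) = 224/75 kN·m
Load 2 — applied couple M₀=8 kN·m at a=6 m (b=L-a=2):
  M_2 = R_Ax - M_A  [x≤a] with R_A=9/8, M_A=5/2 = (9/8)·(8/5) - (5/2) = -7/10 kN·m
Load 3 — point force P=2 kN at a=4 m (b=L-a=4):
  M_3 = Pb²(3a+b)x/L³ - Pab²/L²  [x≤a] = 2·4²·(3·4+4)·(8/5)/8³ - 2·4·4²/8² = -2/5 kN·m
Load 4 — point force P=-9 kN at a=2 m (b=L-a=6):
  M_4 = Pb²(3a+b)x/L³ - Pab²/L²  [x≤a] = (-9)·6²·(3·2+6)·(8/5)/8³ - (-9)·2·6²/8² = -81/40 kN·m
Superposition: M = Σ M_i = -83/600 kN·m ≈ -0.138333 kN·m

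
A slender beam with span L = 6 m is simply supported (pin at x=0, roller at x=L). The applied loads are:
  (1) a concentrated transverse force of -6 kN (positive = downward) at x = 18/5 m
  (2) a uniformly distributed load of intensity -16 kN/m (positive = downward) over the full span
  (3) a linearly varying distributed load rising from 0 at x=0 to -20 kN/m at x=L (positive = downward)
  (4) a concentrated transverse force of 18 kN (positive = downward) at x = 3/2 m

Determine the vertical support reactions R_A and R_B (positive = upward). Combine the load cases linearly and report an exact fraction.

Load 1 — point force P=-6 kN at a=18/5 m (b=L-a=12/5):
  R_A = Pb/L = (-6)·(12/5)/6 = -12/5 kN
  R_B = Pa/L = (-6)·(18/5)/6 = -18/5 kN
Load 2 — uniform load w=-16 kN/m over full span:
  R_A = wL/2 = (-16)·6/2 = -48 kN
  R_B = wL/2 = (-16)·6/2 = -48 kN
Load 3 — triangular load w₀=-20 kN/m (0→w₀ over full span):
  R_A = w₀L/6 = (-20)·6/6 = -20 kN
  R_B = w₀L/3 = (-20)·6/3 = -40 kN
Load 4 — point force P=18 kN at a=3/2 m (b=L-a=9/2):
  R_A = Pb/L = 18·(9/2)/6 = 27/2 kN
  R_B = Pa/L = 18·(3/2)/6 = 9/2 kN
Superposition: R_A = -569/10 kN, R_B = -871/10 kN

R_A = -569/10 kN, R_B = -871/10 kN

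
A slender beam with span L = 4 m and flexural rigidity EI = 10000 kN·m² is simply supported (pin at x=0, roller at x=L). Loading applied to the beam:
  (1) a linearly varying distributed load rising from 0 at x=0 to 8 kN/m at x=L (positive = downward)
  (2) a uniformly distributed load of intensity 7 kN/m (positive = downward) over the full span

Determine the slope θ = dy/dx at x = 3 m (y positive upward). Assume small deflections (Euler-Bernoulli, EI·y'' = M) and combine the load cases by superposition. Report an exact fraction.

θ(3) = 3623/1800000 rad

Load 1 — triangular load w₀=8 kN/m (0→w₀ over full span):
  θ_1 = -w₀(7L⁴-30L²x²+15x⁴)/(360LEI) = -8·(7·4⁴-30·4²·3²+15·3⁴)/(360·4·10000) = 1313/1800000 rad
Load 2 — uniform load w=7 kN/m over full span:
  θ_2 = -w(L³-6Lx²+4x³)/(24EI) = -7·(4³-6·4·3²+4·3³)/(24·10000) = 77/60000 rad
Superposition: θ = Σ θ_i = 3623/1800000 rad ≈ 0.002013 rad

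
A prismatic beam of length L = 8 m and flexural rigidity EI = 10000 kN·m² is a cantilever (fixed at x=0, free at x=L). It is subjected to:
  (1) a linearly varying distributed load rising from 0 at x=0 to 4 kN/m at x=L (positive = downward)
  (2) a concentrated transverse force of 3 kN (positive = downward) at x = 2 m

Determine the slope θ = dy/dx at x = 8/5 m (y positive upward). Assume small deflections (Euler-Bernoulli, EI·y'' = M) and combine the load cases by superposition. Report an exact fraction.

Load 1 — triangular load w₀=4 kN/m (0→w₀ over full span):
  θ_1 = (w₀Lx²/4-w₀L²x/3-w₀x⁴/(24L))/EI = (4·8·(8/5)²/4-4·8²·(8/5)/3-4·(8/5)⁴/(24·8))/10000 = -13616/1171875 rad
Load 2 — point force P=3 kN at a=2 m (b=L-a=6):
  θ_2 = -Px(2a-x)/(2EI)  [x≤a] = -3·(8/5)·(2·2-(8/5))/(2·10000) = -9/15625 rad
Superposition: θ = Σ θ_i = -14291/1171875 rad ≈ -0.012195 rad

θ(8/5) = -14291/1171875 rad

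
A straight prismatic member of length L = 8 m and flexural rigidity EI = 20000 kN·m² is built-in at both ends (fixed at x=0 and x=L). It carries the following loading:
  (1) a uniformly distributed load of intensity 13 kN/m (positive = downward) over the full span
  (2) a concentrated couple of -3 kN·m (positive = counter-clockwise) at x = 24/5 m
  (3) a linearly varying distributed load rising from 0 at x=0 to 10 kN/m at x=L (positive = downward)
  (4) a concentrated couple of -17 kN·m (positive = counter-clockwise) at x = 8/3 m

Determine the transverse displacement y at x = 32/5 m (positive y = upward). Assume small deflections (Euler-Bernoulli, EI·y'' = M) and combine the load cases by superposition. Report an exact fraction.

y(32/5) = -15236/3515625 m

Load 1 — uniform load w=13 kN/m over full span:
  y_1 = -wx²(L-x)²/(24EI) = -13·(32/5)²·(8-(32/5))²/(24·20000) = -3328/1171875 m
Load 2 — applied couple M₀=-3 kN·m at a=24/5 m (b=L-a=16/5):
  y_2 = (R_Ax³/6 - M_Ax²/2 - M₀(x-a)²/2)/EI  [x>a] with R_A=-27/50, M_A=-24/25 = ((-27/50)·(32/5)³/6 - (-24/25)·(32/5)²/2 - (-3)·((32/5)-(24/5))²/2)/20000 = -9/1953125 m
Load 3 — triangular load w₀=10 kN/m (0→w₀ over full span):
  y_3 = -w₀x²(L-x)²(x+2L)/(120LEI) = -10·(32/5)²·(8-(32/5))²·((32/5)+2·8)/(120·8·20000) = -7168/5859375 m
Load 4 — applied couple M₀=-17 kN·m at a=8/3 m (b=L-a=16/3):
  y_4 = (R_Ax³/6 - M_Ax²/2 - M₀(x-a)²/2)/EI  [x>a] with R_A=-17/6, M_A=0 = ((-17/6)·(32/5)³/6 - 0·(32/5)²/2 - (-17)·((32/5)-(8/3))²/2)/20000 = -187/703125 m
Superposition: y = Σ y_i = -15236/3515625 m ≈ -0.004334 m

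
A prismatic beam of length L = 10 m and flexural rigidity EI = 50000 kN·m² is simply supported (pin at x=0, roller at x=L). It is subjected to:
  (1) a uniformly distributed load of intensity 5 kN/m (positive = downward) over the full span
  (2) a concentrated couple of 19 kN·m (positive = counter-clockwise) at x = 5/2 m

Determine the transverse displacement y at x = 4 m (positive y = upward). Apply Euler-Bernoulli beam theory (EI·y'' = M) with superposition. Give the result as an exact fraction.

Load 1 — uniform load w=5 kN/m over full span:
  y_1 = -wx(L³-2Lx²+x³)/(24EI) = -5·4·(10³-2·10·4²+4³)/(24·50000) = -31/2500 m
Load 2 — applied couple M₀=19 kN·m at a=5/2 m (b=L-a=15/2):
  y_2 = (M₀x³/(6L)-M₀(x-a)²/2+C₁x)/EI  [x>a] with C₁=M₀(3b²-L²)/(6L)=1045/48 = (19·4³/(6·10)-19·(4-(5/2))²/2+(1045/48)·4)/50000 = 3439/2000000 m
Superposition: y = Σ y_i = -21361/2000000 m ≈ -0.010681 m

y(4) = -21361/2000000 m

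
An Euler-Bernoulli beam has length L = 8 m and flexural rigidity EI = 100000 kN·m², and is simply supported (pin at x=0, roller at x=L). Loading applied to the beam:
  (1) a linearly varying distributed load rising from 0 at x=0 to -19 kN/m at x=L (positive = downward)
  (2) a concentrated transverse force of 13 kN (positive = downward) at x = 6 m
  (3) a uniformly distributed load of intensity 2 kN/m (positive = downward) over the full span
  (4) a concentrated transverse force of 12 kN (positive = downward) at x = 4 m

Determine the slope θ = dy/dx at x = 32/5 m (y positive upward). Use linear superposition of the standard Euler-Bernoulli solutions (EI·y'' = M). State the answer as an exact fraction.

Load 1 — triangular load w₀=-19 kN/m (0→w₀ over full span):
  θ_1 = -w₀(7L⁴-30L²x²+15x⁴)/(360LEI) = -(-19)·(7·8⁴-30·8²·(32/5)²+15·(32/5)⁴)/(360·8·100000) = -28766/17578125 rad
Load 2 — point force P=13 kN at a=6 m (b=L-a=2):
  θ_2 = -Pa(2L²-6Lx+3x²+a²)/(6LEI)  [x>a] = -13·6·(2·8²-6·8·(32/5)+3·(32/5)²+6²)/(6·8·100000) = 1651/5000000 rad
Load 3 — uniform load w=2 kN/m over full span:
  θ_3 = -w(L³-6Lx²+4x³)/(24EI) = -2·(8³-6·8·(32/5)²+4·(32/5)³)/(24·100000) = 132/390625 rad
Load 4 — point force P=12 kN at a=4 m (b=L-a=4):
  θ_4 = -Pa(2L²-6Lx+3x²+a²)/(6LEI)  [x>a] = -12·4·(2·8²-6·8·(32/5)+3·(32/5)²+4²)/(6·8·100000) = 63/156250 rad
Superposition: θ = Σ θ_i = -635789/1125000000 rad ≈ -0.000565 rad

θ(32/5) = -635789/1125000000 rad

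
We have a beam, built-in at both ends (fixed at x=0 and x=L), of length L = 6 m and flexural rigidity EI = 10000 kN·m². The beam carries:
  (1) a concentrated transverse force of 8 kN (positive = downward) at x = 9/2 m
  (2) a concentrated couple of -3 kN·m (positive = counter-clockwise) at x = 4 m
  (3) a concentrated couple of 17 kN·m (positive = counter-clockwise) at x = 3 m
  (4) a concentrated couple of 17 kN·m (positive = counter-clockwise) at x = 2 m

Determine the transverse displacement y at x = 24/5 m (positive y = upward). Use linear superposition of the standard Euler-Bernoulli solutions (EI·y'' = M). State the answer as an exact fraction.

Load 1 — point force P=8 kN at a=9/2 m (b=L-a=3/2):
  y_1 = -Pa²(L-x)²(3bL-(3b+a)(L-x))/(6L³EI)  [x>a] = -8·(9/2)²·(6-(24/5))²·(3·(3/2)·6-(3·(3/2)+(9/2))·(6-(24/5)))/(6·6³·10000) = -729/2500000 m
Load 2 — applied couple M₀=-3 kN·m at a=4 m (b=L-a=2):
  y_2 = (R_Ax³/6 - M_Ax²/2 - M₀(x-a)²/2)/EI  [x>a] with R_A=-2/3, M_A=-1 = ((-2/3)·(24/5)³/6 - (-1)·(24/5)²/2 - (-3)·((24/5)-4)²/2)/10000 = 3/156250 m
Load 3 — applied couple M₀=17 kN·m at a=3 m (b=L-a=3):
  y_3 = (R_Ax³/6 - M_Ax²/2 - M₀(x-a)²/2)/EI  [x>a] with R_A=17/4, M_A=17/4 = ((17/4)·(24/5)³/6 - (17/4)·(24/5)²/2 - 17·((24/5)-3)²/2)/10000 = 459/2500000 m
Load 4 — applied couple M₀=17 kN·m at a=2 m (b=L-a=4):
  y_4 = (R_Ax³/6 - M_Ax²/2 - M₀(x-a)²/2)/EI  [x>a] with R_A=34/9, M_A=0 = ((34/9)·(24/5)³/6 - 0·(24/5)²/2 - 17·((24/5)-2)²/2)/10000 = 187/625000 m
Superposition: y = Σ y_i = 263/1250000 m ≈ 0.000210 m

y(24/5) = 263/1250000 m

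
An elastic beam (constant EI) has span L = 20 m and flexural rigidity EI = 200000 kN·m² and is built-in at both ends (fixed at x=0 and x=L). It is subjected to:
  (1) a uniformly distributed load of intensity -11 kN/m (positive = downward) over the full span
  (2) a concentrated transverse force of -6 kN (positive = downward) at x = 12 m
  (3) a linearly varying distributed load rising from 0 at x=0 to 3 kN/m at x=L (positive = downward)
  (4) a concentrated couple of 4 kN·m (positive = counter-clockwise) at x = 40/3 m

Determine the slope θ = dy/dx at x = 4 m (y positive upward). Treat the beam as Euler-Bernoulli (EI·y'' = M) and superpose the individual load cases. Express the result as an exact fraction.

Load 1 — uniform load w=-11 kN/m over full span:
  θ_1 = -wx(L-x)(L-2x)/(12EI) = -(-11)·4·(20-4)·(20-2·4)/(12·200000) = 11/3125 rad
Load 2 — point force P=-6 kN at a=12 m (b=L-a=8):
  θ_2 = -Pb²x(2aL-(3a+b)x)/(2L³EI)  [x≤a] = -(-6)·8²·4·(2·12·20-(3·12+8)·4)/(2·20³·200000) = 57/390625 rad
Load 3 — triangular load w₀=3 kN/m (0→w₀ over full span):
  θ_3 = -w₀(2x(L-x)(L-2x)(x+2L)+x²(L-x)²)/(120LEI) = -3·(2·4·(20-4)·(20-2·4)·(4+2·20)+4²·(20-4)²)/(120·20·200000) = -7/15625 rad
Load 4 — applied couple M₀=4 kN·m at a=40/3 m (b=L-a=20/3):
  θ_4 = (R_Ax²/2 - M_Ax)/EI  [x≤a] with R_A=4/15, M_A=4/3 = ((4/15)·4²/2 - (4/3)·4)/200000 = -1/62500 rad
Superposition: θ = Σ θ_i = 5003/1562500 rad ≈ 0.003202 rad

θ(4) = 5003/1562500 rad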